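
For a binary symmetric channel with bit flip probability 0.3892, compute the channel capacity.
0.0357 bits

For a binary symmetric channel (BSC) with error probability p:
Capacity C = 1 - H(p) bits per symbol

where H(p) = -p log₂(p) - (1-p) log₂(1-p) is the binary entropy function.

H(0.3892) = 0.9643 bits
C = 1 - 0.9643 = 0.0357 bits per symbol

This means we can reliably transmit up to 0.0357 bits of information per channel use.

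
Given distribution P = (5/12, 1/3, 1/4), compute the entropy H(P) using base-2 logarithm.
1.5546 bits

Shannon entropy is H(X) = -Σ p(x) log p(x).

For P = (5/12, 1/3, 1/4):
H = -5/12 × log_2(5/12) -1/3 × log_2(1/3) -1/4 × log_2(1/4)
H = 1.5546 bits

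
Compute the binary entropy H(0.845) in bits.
0.6222 bits

The binary entropy function is:
H(p) = -p log(p) - (1-p) log(1-p)

H(0.845) = -0.845 × log_2(0.845) - 0.155 × log_2(0.155)
H(0.845) = 0.6222 bits

Note: Binary entropy is maximized at p=0.5 (H=1 bit) and minimized at p=0 or p=1 (H=0).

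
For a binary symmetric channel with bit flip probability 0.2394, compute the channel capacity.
0.2060 bits

For a binary symmetric channel (BSC) with error probability p:
Capacity C = 1 - H(p) bits per symbol

where H(p) = -p log₂(p) - (1-p) log₂(1-p) is the binary entropy function.

H(0.2394) = 0.7940 bits
C = 1 - 0.7940 = 0.2060 bits per symbol

This means we can reliably transmit up to 0.2060 bits of information per channel use.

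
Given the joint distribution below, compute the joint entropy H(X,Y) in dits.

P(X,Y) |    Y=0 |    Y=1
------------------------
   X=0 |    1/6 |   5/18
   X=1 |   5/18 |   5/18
0.5933 dits

Joint entropy is H(X,Y) = -Σ_{x,y} p(x,y) log p(x,y).

Summing over all non-zero entries:
H(X,Y) = -[1/6·log_10(1/6) + 5/18·log_10(5/18) + 5/18·log_10(5/18) + 5/18·log_10(5/18)]
H(X,Y) = 0.5933 dits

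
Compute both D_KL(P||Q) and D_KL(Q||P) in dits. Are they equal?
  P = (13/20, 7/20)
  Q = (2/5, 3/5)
D_KL(P||Q) = 0.0551, D_KL(Q||P) = 0.0561

KL divergence is not symmetric: D_KL(P||Q) ≠ D_KL(Q||P) in general.

D_KL(P||Q) = 0.0551 dits
D_KL(Q||P) = 0.0561 dits

No, they are not equal!

This asymmetry is why KL divergence is not a true distance metric.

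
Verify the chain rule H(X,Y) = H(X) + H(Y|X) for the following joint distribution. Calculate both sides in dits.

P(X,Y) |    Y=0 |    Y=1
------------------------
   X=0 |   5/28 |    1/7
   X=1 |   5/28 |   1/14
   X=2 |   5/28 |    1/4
H(X,Y) = 0.7539, H(X) = 0.4667, H(Y|X) = 0.2873 (all in dits)

Chain rule: H(X,Y) = H(X) + H(Y|X)

Left side — joint entropy directly:
H(X,Y) = -Σ p(x,y) log p(x,y) = 0.7539 dits

Right side — compute H(Y|X) from the conditional distributions:
P(X) = (9/28, 1/4, 3/7), so H(X) = 0.4667 dits
H(Y|X) = Σ_x P(X=x) · H(Y|X=x):
  P(Y|X=0) = (5/9, 4/9), H(Y|X=0) = 0.2983, weight P(X=0) = 9/28
  P(Y|X=1) = (5/7, 2/7), H(Y|X=1) = 0.2598, weight P(X=1) = 1/4
  P(Y|X=2) = (5/12, 7/12), H(Y|X=2) = 0.2950, weight P(X=2) = 3/7
H(Y|X) = 0.2873 dits

H(X) + H(Y|X) = 0.4667 + 0.2873 = 0.7539 dits

Both sides equal 0.7539 dits. ✓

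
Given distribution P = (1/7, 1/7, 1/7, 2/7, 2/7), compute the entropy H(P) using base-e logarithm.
1.5498 nats

Shannon entropy is H(X) = -Σ p(x) log p(x).

For P = (1/7, 1/7, 1/7, 2/7, 2/7):
H = -1/7 × log_e(1/7) -1/7 × log_e(1/7) -1/7 × log_e(1/7) -2/7 × log_e(2/7) -2/7 × log_e(2/7)
H = 1.5498 nats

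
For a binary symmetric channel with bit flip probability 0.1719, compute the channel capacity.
0.3380 bits

For a binary symmetric channel (BSC) with error probability p:
Capacity C = 1 - H(p) bits per symbol

where H(p) = -p log₂(p) - (1-p) log₂(1-p) is the binary entropy function.

H(0.1719) = 0.6620 bits
C = 1 - 0.6620 = 0.3380 bits per symbol

This means we can reliably transmit up to 0.3380 bits of information per channel use.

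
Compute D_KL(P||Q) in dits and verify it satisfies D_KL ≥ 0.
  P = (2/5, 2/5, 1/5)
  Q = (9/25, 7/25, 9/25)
0.0292 dits

KL divergence satisfies the Gibbs inequality: D_KL(P||Q) ≥ 0 for all distributions P, Q.

D_KL(P||Q) = Σ p(x) log(p(x)/q(x))
Term by term:
  x=0: 2/5 × log_10[(2/5)/(9/25)] = 0.0183
  x=1: 2/5 × log_10[(2/5)/(7/25)] = 0.0620
  x=2: 1/5 × log_10[(1/5)/(9/25)] = -0.0511
D_KL(P||Q) = 0.0292 dits

D_KL(P||Q) = 0.0292 ≥ 0 ✓

This non-negativity is a fundamental property: relative entropy cannot be negative because it measures how different Q is from P.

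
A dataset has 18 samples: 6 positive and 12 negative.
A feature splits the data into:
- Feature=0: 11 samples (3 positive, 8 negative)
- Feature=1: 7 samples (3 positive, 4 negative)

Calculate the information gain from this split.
0.0185 bits

Information Gain = H(Y) - H(Y|Feature)

Before split:
P(positive) = 6/18 = 0.3333
H(Y) = 0.9183 bits

After split:
Feature=0: H = 0.8454 bits (weight = 11/18)
Feature=1: H = 0.9852 bits (weight = 7/18)
H(Y|Feature) = (11/18)×0.8454 + (7/18)×0.9852 = 0.8997 bits

Information Gain = 0.9183 - 0.8997 = 0.0185 bits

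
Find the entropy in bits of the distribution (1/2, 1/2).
1.0000 bits

Shannon entropy is H(X) = -Σ p(x) log p(x).

For P = (1/2, 1/2):
H = -1/2 × log_2(1/2) -1/2 × log_2(1/2)
H = 1.0000 bits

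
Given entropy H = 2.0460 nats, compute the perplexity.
7.7369

Perplexity is e^H (or exp(H) for natural log).

H = 2.0460 nats
Perplexity = e^2.0460 = 7.7369

Interpretation: The model's uncertainty is equivalent to choosing uniformly among 7.7 options.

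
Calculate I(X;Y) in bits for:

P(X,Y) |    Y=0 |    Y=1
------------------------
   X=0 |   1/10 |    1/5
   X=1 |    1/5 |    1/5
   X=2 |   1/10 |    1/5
0.0200 bits

Mutual information: I(X;Y) = H(X) + H(Y) - H(X,Y)

Marginals:
P(X) = (3/10, 2/5, 3/10), H(X) = 1.5710 bits
P(Y) = (2/5, 3/5), H(Y) = 0.9710 bits

Joint entropy: H(X,Y) = 2.5219 bits

I(X;Y) = 1.5710 + 0.9710 - 2.5219 = 0.0200 bits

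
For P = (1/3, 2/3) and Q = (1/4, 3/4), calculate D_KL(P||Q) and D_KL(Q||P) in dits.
D_KL(P||Q) = 0.0075, D_KL(Q||P) = 0.0071

KL divergence is not symmetric: D_KL(P||Q) ≠ D_KL(Q||P) in general.

D_KL(P||Q) = 0.0075 dits
D_KL(Q||P) = 0.0071 dits

No, they are not equal!

This asymmetry is why KL divergence is not a true distance metric.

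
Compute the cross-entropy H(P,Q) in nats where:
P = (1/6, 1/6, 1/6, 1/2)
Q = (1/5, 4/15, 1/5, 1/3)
1.3061 nats

Cross-entropy: H(P,Q) = -Σ p(x) log q(x)

Alternatively: H(P,Q) = H(P) + D_KL(P||Q)
H(P) = 1.2425 nats
D_KL(P||Q) = 0.0636 nats

H(P,Q) = 1.2425 + 0.0636 = 1.3061 nats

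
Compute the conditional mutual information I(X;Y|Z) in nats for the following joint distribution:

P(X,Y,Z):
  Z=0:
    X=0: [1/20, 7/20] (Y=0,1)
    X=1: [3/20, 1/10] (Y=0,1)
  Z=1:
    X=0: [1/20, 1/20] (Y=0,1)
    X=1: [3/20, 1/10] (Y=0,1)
0.0837 nats

Conditional mutual information: I(X;Y|Z) = H(X|Z) + H(Y|Z) - H(X,Y|Z)

H(Z) = 0.6474
H(X,Z) = 1.2899 → H(X|Z) = 0.6425
H(Y,Z) = 1.2877 → H(Y|Z) = 0.6402
H(X,Y,Z) = 1.8465 → H(X,Y|Z) = 1.1990

I(X;Y|Z) = 0.6425 + 0.6402 - 1.1990 = 0.0837 nats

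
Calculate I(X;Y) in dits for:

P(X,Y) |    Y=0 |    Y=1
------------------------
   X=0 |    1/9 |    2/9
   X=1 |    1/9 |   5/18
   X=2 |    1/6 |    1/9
0.0158 dits

Mutual information: I(X;Y) = H(X) + H(Y) - H(X,Y)

Marginals:
P(X) = (1/3, 7/18, 5/18), H(X) = 0.4731 dits
P(Y) = (7/18, 11/18), H(Y) = 0.2902 dits

Joint entropy: H(X,Y) = 0.7475 dits

I(X;Y) = 0.4731 + 0.2902 - 0.7475 = 0.0158 dits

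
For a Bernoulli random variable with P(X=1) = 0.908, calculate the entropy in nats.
0.3071 nats

The binary entropy function is:
H(p) = -p log(p) - (1-p) log(1-p)

H(0.908) = -0.908 × log_e(0.908) - 0.092 × log_e(0.092)
H(0.908) = 0.3071 nats

Note: Binary entropy is maximized at p=0.5 (H=1 bit) and minimized at p=0 or p=1 (H=0).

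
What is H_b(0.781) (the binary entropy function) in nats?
0.5256 nats

The binary entropy function is:
H(p) = -p log(p) - (1-p) log(1-p)

H(0.781) = -0.781 × log_e(0.781) - 0.219 × log_e(0.219)
H(0.781) = 0.5256 nats

Note: Binary entropy is maximized at p=0.5 (H=1 bit) and minimized at p=0 or p=1 (H=0).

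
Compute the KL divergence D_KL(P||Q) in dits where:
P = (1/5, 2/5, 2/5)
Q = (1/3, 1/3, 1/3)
0.0190 dits

KL divergence: D_KL(P||Q) = Σ p(x) log(p(x)/q(x))

Computing term by term:
  x=0: 1/5 × log_10[(1/5)/(1/3)] = 1/5 × -0.2218 = -0.0444
  x=1: 2/5 × log_10[(2/5)/(1/3)] = 2/5 × 0.0792 = 0.0317
  x=2: 2/5 × log_10[(2/5)/(1/3)] = 2/5 × 0.0792 = 0.0317

D_KL(P||Q) = 0.0190 dits

Note: KL divergence is always non-negative and equals 0 iff P = Q.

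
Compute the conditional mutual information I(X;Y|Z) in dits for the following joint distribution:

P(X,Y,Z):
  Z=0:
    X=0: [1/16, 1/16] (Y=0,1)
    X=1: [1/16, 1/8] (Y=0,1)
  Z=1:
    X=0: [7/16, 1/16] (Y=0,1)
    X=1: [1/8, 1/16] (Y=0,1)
0.0098 dits

Conditional mutual information: I(X;Y|Z) = H(X|Z) + H(Y|Z) - H(X,Y|Z)

H(Z) = 0.2697
H(X,Z) = 0.5360 → H(X|Z) = 0.2663
H(Y,Z) = 0.5026 → H(Y|Z) = 0.2329
H(X,Y,Z) = 0.7591 → H(X,Y|Z) = 0.4894

I(X;Y|Z) = 0.2663 + 0.2329 - 0.4894 = 0.0098 dits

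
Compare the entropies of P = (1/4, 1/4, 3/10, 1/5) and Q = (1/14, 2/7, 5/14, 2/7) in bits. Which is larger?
P

Computing entropies in bits:
H(P) = 1.9855
H(Q) = 1.8352

Distribution P has higher entropy.

Intuition: The distribution closer to uniform (more spread out) has higher entropy.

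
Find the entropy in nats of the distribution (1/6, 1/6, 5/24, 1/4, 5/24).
1.5974 nats

Shannon entropy is H(X) = -Σ p(x) log p(x).

For P = (1/6, 1/6, 5/24, 1/4, 5/24):
H = -1/6 × log_e(1/6) -1/6 × log_e(1/6) -5/24 × log_e(5/24) -1/4 × log_e(1/4) -5/24 × log_e(5/24)
H = 1.5974 nats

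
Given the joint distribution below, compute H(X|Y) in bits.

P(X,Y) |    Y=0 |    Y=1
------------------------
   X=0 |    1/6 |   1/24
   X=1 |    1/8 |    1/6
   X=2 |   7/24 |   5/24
1.4378 bits

Using the chain rule: H(X|Y) = H(X,Y) - H(Y)

First, compute H(X,Y) = 2.4176 bits

Marginal P(Y) = (7/12, 5/12)
H(Y) = 0.9799 bits

H(X|Y) = H(X,Y) - H(Y) = 2.4176 - 0.9799 = 1.4378 bits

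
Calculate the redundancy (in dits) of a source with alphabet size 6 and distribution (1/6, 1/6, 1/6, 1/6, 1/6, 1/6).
0.0000 dits

Redundancy measures how far a source is from maximum entropy:
R = H_max - H(X)

Maximum entropy for 6 symbols: H_max = log_10(6) = 0.7782 dits
Actual entropy: H(X) = 0.7782 dits
Redundancy: R = 0.7782 - 0.7782 = 0.0000 dits

This redundancy represents potential for compression: the source could be compressed by 0.0000 dits per symbol.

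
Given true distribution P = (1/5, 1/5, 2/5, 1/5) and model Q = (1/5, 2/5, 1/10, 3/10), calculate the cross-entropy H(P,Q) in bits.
2.4049 bits

Cross-entropy: H(P,Q) = -Σ p(x) log q(x)

Alternatively: H(P,Q) = H(P) + D_KL(P||Q)
H(P) = 1.9219 bits
D_KL(P||Q) = 0.4830 bits

H(P,Q) = 1.9219 + 0.4830 = 2.4049 bits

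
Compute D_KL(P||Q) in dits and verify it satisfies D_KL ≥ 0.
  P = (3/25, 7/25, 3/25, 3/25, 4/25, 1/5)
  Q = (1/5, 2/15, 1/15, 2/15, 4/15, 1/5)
0.0532 dits

KL divergence satisfies the Gibbs inequality: D_KL(P||Q) ≥ 0 for all distributions P, Q.

D_KL(P||Q) = Σ p(x) log(p(x)/q(x))
Term by term:
  x=0: 3/25 × log_10[(3/25)/(1/5)] = -0.0266
  x=1: 7/25 × log_10[(7/25)/(2/15)] = 0.0902
  x=2: 3/25 × log_10[(3/25)/(1/15)] = 0.0306
  x=3: 3/25 × log_10[(3/25)/(2/15)] = -0.0055
  x=4: 4/25 × log_10[(4/25)/(4/15)] = -0.0355
  x=5: 1/5 × log_10[(1/5)/(1/5)] = 0.0000
D_KL(P||Q) = 0.0532 dits

D_KL(P||Q) = 0.0532 ≥ 0 ✓

This non-negativity is a fundamental property: relative entropy cannot be negative because it measures how different Q is from P.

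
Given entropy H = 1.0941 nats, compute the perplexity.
2.9865

Perplexity is e^H (or exp(H) for natural log).

H = 1.0941 nats
Perplexity = e^1.0941 = 2.9865

Interpretation: The model's uncertainty is equivalent to choosing uniformly among 3.0 options.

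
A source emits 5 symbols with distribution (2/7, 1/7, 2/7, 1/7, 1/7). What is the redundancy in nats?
0.0596 nats

Redundancy measures how far a source is from maximum entropy:
R = H_max - H(X)

Maximum entropy for 5 symbols: H_max = log_e(5) = 1.6094 nats
Actual entropy: H(X) = 1.5498 nats
Redundancy: R = 1.6094 - 1.5498 = 0.0596 nats

This redundancy represents potential for compression: the source could be compressed by 0.0596 nats per symbol.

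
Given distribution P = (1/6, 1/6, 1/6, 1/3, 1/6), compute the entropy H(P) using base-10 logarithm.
0.6778 dits

Shannon entropy is H(X) = -Σ p(x) log p(x).

For P = (1/6, 1/6, 1/6, 1/3, 1/6):
H = -1/6 × log_10(1/6) -1/6 × log_10(1/6) -1/6 × log_10(1/6) -1/3 × log_10(1/3) -1/6 × log_10(1/6)
H = 0.6778 dits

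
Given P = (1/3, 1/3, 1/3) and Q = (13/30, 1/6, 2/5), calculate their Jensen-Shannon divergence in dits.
0.0082 dits

Jensen-Shannon divergence is:
JSD(P||Q) = 0.5 × D_KL(P||M) + 0.5 × D_KL(Q||M)
where M = 0.5 × (P + Q) is the mixture distribution.

M = 0.5 × (1/3, 1/3, 1/3) + 0.5 × (13/30, 1/6, 2/5) = (0.383333, 1/4, 11/30)

D_KL(P||M) = 0.0076 dits
D_KL(Q||M) = 0.0088 dits

JSD(P||Q) = 0.5 × 0.0076 + 0.5 × 0.0088 = 0.0082 dits

Unlike KL divergence, JSD is symmetric and bounded: 0 ≤ JSD ≤ log(2).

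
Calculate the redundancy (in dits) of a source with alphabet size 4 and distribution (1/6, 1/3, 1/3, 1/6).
0.0246 dits

Redundancy measures how far a source is from maximum entropy:
R = H_max - H(X)

Maximum entropy for 4 symbols: H_max = log_10(4) = 0.6021 dits
Actual entropy: H(X) = 0.5775 dits
Redundancy: R = 0.6021 - 0.5775 = 0.0246 dits

This redundancy represents potential for compression: the source could be compressed by 0.0246 dits per symbol.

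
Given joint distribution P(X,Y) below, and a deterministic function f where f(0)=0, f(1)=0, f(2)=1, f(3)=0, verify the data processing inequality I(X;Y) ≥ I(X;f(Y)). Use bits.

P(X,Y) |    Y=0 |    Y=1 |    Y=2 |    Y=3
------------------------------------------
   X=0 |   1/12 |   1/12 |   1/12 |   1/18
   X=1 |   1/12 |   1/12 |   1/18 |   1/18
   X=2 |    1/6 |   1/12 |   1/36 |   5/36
I(X;Y) = 0.0639, I(X;f(Y)) = 0.0440, inequality holds: 0.0639 ≥ 0.0440

Data Processing Inequality: For any Markov chain X → Y → Z, we have I(X;Y) ≥ I(X;Z).

Here Z = f(Y) is a deterministic function of Y, forming X → Y → Z.

Original I(X;Y) = 0.0639 bits

After applying f:
P(X,Z) where Z=f(Y):
- P(X,Z=0) = P(X,Y=0) + P(X,Y=1) + P(X,Y=3)
- P(X,Z=1) = P(X,Y=2)

I(X;Z) = I(X;f(Y)) = 0.0440 bits

Verification: 0.0639 ≥ 0.0440 ✓

Information cannot be created by processing; the function f can only lose information about X.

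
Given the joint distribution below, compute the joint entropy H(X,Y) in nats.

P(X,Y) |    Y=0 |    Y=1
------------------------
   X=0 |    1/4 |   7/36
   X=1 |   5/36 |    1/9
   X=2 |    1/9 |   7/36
1.7459 nats

Joint entropy is H(X,Y) = -Σ_{x,y} p(x,y) log p(x,y).

Summing over all non-zero entries:
H(X,Y) = -[1/4·log_e(1/4) + 7/36·log_e(7/36) + 5/36·log_e(5/36) + 1/9·log_e(1/9) + 1/9·log_e(1/9) + 7/36·log_e(7/36)]
H(X,Y) = 1.7459 nats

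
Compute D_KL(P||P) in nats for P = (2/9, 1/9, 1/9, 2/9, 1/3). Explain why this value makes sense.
0.0000 nats

KL divergence satisfies the Gibbs inequality: D_KL(P||Q) ≥ 0 for all distributions P, Q.

D_KL(P||Q) = Σ p(x) log(p(x)/q(x))
Each term is p(x) × log_e(p(x)/p(x)) = p(x) × log_e(1) = 0, so the sum is 0.
D_KL(P||Q) = 0.0000 nats

When P = Q, the KL divergence is exactly 0, as there is no 'divergence' between identical distributions.

This non-negativity is a fundamental property: relative entropy cannot be negative because it measures how different Q is from P.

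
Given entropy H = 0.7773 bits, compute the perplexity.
1.7139

Perplexity is 2^H (or exp(H) for natural log).

H = 0.7773 bits
Perplexity = 2^0.7773 = 1.7139

Interpretation: The model's uncertainty is equivalent to choosing uniformly among 1.7 options.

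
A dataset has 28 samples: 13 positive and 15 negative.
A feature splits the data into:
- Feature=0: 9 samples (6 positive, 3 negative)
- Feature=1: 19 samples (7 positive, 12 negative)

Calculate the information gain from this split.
0.0569 bits

Information Gain = H(Y) - H(Y|Feature)

Before split:
P(positive) = 13/28 = 0.4643
H(Y) = 0.9963 bits

After split:
Feature=0: H = 0.9183 bits (weight = 9/28)
Feature=1: H = 0.9495 bits (weight = 19/28)
H(Y|Feature) = (9/28)×0.9183 + (19/28)×0.9495 = 0.9394 bits

Information Gain = 0.9963 - 0.9394 = 0.0569 bits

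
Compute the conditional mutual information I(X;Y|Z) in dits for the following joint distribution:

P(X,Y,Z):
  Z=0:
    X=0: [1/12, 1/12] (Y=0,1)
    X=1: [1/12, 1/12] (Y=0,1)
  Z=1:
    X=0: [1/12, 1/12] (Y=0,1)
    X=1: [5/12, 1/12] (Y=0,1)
0.0148 dits

Conditional mutual information: I(X;Y|Z) = H(X|Z) + H(Y|Z) - H(X,Y|Z)

H(Z) = 0.2764
H(X,Z) = 0.5396 → H(X|Z) = 0.2632
H(Y,Z) = 0.5396 → H(Y|Z) = 0.2632
H(X,Y,Z) = 0.7879 → H(X,Y|Z) = 0.5115

I(X;Y|Z) = 0.2632 + 0.2632 - 0.5115 = 0.0148 dits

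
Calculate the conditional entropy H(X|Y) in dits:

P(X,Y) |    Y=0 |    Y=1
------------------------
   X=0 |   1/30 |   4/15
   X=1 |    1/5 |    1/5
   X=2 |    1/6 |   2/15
0.4360 dits

Using the chain rule: H(X|Y) = H(X,Y) - H(Y)

First, compute H(X,Y) = 0.7283 dits

Marginal P(Y) = (2/5, 3/5)
H(Y) = 0.2923 dits

H(X|Y) = H(X,Y) - H(Y) = 0.7283 - 0.2923 = 0.4360 dits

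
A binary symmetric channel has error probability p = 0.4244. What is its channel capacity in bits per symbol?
0.0166 bits

For a binary symmetric channel (BSC) with error probability p:
Capacity C = 1 - H(p) bits per symbol

where H(p) = -p log₂(p) - (1-p) log₂(1-p) is the binary entropy function.

H(0.4244) = 0.9834 bits
C = 1 - 0.9834 = 0.0166 bits per symbol

This means we can reliably transmit up to 0.0166 bits of information per channel use.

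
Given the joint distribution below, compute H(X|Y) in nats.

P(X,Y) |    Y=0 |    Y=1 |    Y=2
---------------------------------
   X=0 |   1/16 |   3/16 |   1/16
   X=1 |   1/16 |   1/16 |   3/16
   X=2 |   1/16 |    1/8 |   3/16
1.0246 nats

Using the chain rule: H(X|Y) = H(X,Y) - H(Y)

First, compute H(X,Y) = 2.0680 nats

Marginal P(Y) = (3/16, 3/8, 7/16)
H(Y) = 1.0434 nats

H(X|Y) = H(X,Y) - H(Y) = 2.0680 - 1.0434 = 1.0246 nats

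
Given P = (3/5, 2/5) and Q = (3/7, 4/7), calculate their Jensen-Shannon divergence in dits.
0.0064 dits

Jensen-Shannon divergence is:
JSD(P||Q) = 0.5 × D_KL(P||M) + 0.5 × D_KL(Q||M)
where M = 0.5 × (P + Q) is the mixture distribution.

M = 0.5 × (3/5, 2/5) + 0.5 × (3/7, 4/7) = (18/35, 17/35)

D_KL(P||M) = 0.0064 dits
D_KL(Q||M) = 0.0064 dits

JSD(P||Q) = 0.5 × 0.0064 + 0.5 × 0.0064 = 0.0064 dits

Unlike KL divergence, JSD is symmetric and bounded: 0 ≤ JSD ≤ log(2).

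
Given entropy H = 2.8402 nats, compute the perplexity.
17.1192

Perplexity is e^H (or exp(H) for natural log).

H = 2.8402 nats
Perplexity = e^2.8402 = 17.1192

Interpretation: The model's uncertainty is equivalent to choosing uniformly among 17.1 options.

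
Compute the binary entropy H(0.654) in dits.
0.2801 dits

The binary entropy function is:
H(p) = -p log(p) - (1-p) log(1-p)

H(0.654) = -0.654 × log_10(0.654) - 0.346 × log_10(0.346)
H(0.654) = 0.2801 dits

Note: Binary entropy is maximized at p=0.5 (H=1 bit) and minimized at p=0 or p=1 (H=0).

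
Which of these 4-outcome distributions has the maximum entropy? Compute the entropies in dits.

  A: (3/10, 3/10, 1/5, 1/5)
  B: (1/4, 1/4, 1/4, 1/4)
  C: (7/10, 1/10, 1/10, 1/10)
B

For a discrete distribution over n outcomes, entropy is maximized by the uniform distribution.

Computing entropies:
H(A) = 0.5933 dits
H(B) = 0.6021 dits
H(C) = 0.4084 dits

The uniform distribution (where all probabilities equal 1/4) achieves the maximum entropy of log_10(4) = 0.6021 dits.

Distribution B has the highest entropy.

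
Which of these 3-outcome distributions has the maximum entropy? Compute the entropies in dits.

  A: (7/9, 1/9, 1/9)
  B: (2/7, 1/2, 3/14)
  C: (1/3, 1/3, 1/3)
C

For a discrete distribution over n outcomes, entropy is maximized by the uniform distribution.

Computing entropies:
H(A) = 0.2969 dits
H(B) = 0.4493 dits
H(C) = 0.4771 dits

The uniform distribution (where all probabilities equal 1/3) achieves the maximum entropy of log_10(3) = 0.4771 dits.

Distribution C has the highest entropy.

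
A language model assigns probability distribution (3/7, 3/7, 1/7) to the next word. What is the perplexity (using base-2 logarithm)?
2.7298

Perplexity is 2^H (or exp(H) for natural log).

First, H = -Σ p log p = 1.4488 bits
Perplexity = 2^1.4488 = 2.7298

Interpretation: The model's uncertainty is equivalent to choosing uniformly among 2.7 options.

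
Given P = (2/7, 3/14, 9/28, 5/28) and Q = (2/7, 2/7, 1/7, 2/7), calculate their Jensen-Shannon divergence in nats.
0.0264 nats

Jensen-Shannon divergence is:
JSD(P||Q) = 0.5 × D_KL(P||M) + 0.5 × D_KL(Q||M)
where M = 0.5 × (P + Q) is the mixture distribution.

M = 0.5 × (2/7, 3/14, 9/28, 5/28) + 0.5 × (2/7, 2/7, 1/7, 2/7) = (2/7, 1/4, 0.232143, 0.232143)

D_KL(P||M) = 0.0247 nats
D_KL(Q||M) = 0.0281 nats

JSD(P||Q) = 0.5 × 0.0247 + 0.5 × 0.0281 = 0.0264 nats

Unlike KL divergence, JSD is symmetric and bounded: 0 ≤ JSD ≤ log(2).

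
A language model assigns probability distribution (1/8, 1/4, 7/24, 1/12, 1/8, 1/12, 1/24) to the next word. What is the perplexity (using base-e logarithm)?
5.8848

Perplexity is e^H (or exp(H) for natural log).

First, H = -Σ p log p = 1.7724 nats
Perplexity = e^1.7724 = 5.8848

Interpretation: The model's uncertainty is equivalent to choosing uniformly among 5.9 options.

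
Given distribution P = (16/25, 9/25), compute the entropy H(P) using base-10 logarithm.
0.2838 dits

Shannon entropy is H(X) = -Σ p(x) log p(x).

For P = (16/25, 9/25):
H = -16/25 × log_10(16/25) -9/25 × log_10(9/25)
H = 0.2838 dits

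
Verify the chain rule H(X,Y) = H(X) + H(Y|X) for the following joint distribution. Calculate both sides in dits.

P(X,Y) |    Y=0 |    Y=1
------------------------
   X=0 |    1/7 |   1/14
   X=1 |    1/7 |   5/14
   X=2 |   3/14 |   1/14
H(X,Y) = 0.7082, H(X) = 0.4493, H(Y|X) = 0.2589 (all in dits)

Chain rule: H(X,Y) = H(X) + H(Y|X)

Left side — joint entropy directly:
H(X,Y) = -Σ p(x,y) log p(x,y) = 0.7082 dits

Right side — compute H(Y|X) from the conditional distributions:
P(X) = (3/14, 1/2, 2/7), so H(X) = 0.4493 dits
H(Y|X) = Σ_x P(X=x) · H(Y|X=x):
  P(Y|X=0) = (2/3, 1/3), H(Y|X=0) = 0.2764, weight P(X=0) = 3/14
  P(Y|X=1) = (2/7, 5/7), H(Y|X=1) = 0.2598, weight P(X=1) = 1/2
  P(Y|X=2) = (3/4, 1/4), H(Y|X=2) = 0.2442, weight P(X=2) = 2/7
H(Y|X) = 0.2589 dits

H(X) + H(Y|X) = 0.4493 + 0.2589 = 0.7082 dits

Both sides equal 0.7082 dits. ✓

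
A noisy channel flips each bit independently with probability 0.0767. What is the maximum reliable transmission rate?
0.6096 bits

For a binary symmetric channel (BSC) with error probability p:
Capacity C = 1 - H(p) bits per symbol

where H(p) = -p log₂(p) - (1-p) log₂(1-p) is the binary entropy function.

H(0.0767) = 0.3904 bits
C = 1 - 0.3904 = 0.6096 bits per symbol

This means we can reliably transmit up to 0.6096 bits of information per channel use.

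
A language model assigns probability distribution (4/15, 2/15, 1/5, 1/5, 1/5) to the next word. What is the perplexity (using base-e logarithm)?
4.8880

Perplexity is e^H (or exp(H) for natural log).

First, H = -Σ p log p = 1.5868 nats
Perplexity = e^1.5868 = 4.8880

Interpretation: The model's uncertainty is equivalent to choosing uniformly among 4.9 options.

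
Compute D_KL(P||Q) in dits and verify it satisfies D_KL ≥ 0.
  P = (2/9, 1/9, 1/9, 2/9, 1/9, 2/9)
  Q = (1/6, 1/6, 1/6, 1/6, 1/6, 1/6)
0.0246 dits

KL divergence satisfies the Gibbs inequality: D_KL(P||Q) ≥ 0 for all distributions P, Q.

D_KL(P||Q) = Σ p(x) log(p(x)/q(x))
Term by term:
  x=0: 2/9 × log_10[(2/9)/(1/6)] = 0.0278
  x=1: 1/9 × log_10[(1/9)/(1/6)] = -0.0196
  x=2: 1/9 × log_10[(1/9)/(1/6)] = -0.0196
  x=3: 2/9 × log_10[(2/9)/(1/6)] = 0.0278
  x=4: 1/9 × log_10[(1/9)/(1/6)] = -0.0196
  x=5: 2/9 × log_10[(2/9)/(1/6)] = 0.0278
D_KL(P||Q) = 0.0246 dits

D_KL(P||Q) = 0.0246 ≥ 0 ✓

This non-negativity is a fundamental property: relative entropy cannot be negative because it measures how different Q is from P.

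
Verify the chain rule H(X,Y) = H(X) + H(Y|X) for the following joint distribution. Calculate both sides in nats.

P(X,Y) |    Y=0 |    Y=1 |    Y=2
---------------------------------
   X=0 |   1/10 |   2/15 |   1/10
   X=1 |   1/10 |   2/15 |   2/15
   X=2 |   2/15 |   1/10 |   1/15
H(X,Y) = 2.1762, H(X) = 1.0953, H(Y|X) = 1.0809 (all in nats)

Chain rule: H(X,Y) = H(X) + H(Y|X)

Left side — joint entropy directly:
H(X,Y) = -Σ p(x,y) log p(x,y) = 2.1762 nats

Right side — compute H(Y|X) from the conditional distributions:
P(X) = (1/3, 11/30, 3/10), so H(X) = 1.0953 nats
H(Y|X) = Σ_x P(X=x) · H(Y|X=x):
  P(Y|X=0) = (3/10, 2/5, 3/10), H(Y|X=0) = 1.0889, weight P(X=0) = 1/3
  P(Y|X=1) = (3/11, 4/11, 4/11), H(Y|X=1) = 1.0901, weight P(X=1) = 11/30
  P(Y|X=2) = (4/9, 1/3, 2/9), H(Y|X=2) = 1.0609, weight P(X=2) = 3/10
H(Y|X) = 1.0809 nats

H(X) + H(Y|X) = 1.0953 + 1.0809 = 2.1762 nats

Both sides equal 2.1762 nats. ✓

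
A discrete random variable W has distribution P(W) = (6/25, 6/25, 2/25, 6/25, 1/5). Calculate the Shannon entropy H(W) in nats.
1.5515 nats

Shannon entropy is H(X) = -Σ p(x) log p(x).

For P = (6/25, 6/25, 2/25, 6/25, 1/5):
H = -6/25 × log_e(6/25) -6/25 × log_e(6/25) -2/25 × log_e(2/25) -6/25 × log_e(6/25) -1/5 × log_e(1/5)
H = 1.5515 nats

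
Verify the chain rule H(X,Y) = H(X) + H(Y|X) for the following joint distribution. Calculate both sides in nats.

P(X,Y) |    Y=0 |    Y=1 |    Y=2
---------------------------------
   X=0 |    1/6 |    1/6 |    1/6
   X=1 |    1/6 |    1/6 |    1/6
H(X,Y) = 1.7918, H(X) = 0.6931, H(Y|X) = 1.0986 (all in nats)

Chain rule: H(X,Y) = H(X) + H(Y|X)

Left side — joint entropy directly:
H(X,Y) = -Σ p(x,y) log p(x,y) = 1.7918 nats

Right side — compute H(Y|X) from the conditional distributions:
P(X) = (1/2, 1/2), so H(X) = 0.6931 nats
H(Y|X) = Σ_x P(X=x) · H(Y|X=x):
  P(Y|X=0) = (1/3, 1/3, 1/3), H(Y|X=0) = 1.0986, weight P(X=0) = 1/2
  P(Y|X=1) = (1/3, 1/3, 1/3), H(Y|X=1) = 1.0986, weight P(X=1) = 1/2
H(Y|X) = 1.0986 nats

H(X) + H(Y|X) = 0.6931 + 1.0986 = 1.7918 nats

Both sides equal 1.7918 nats. ✓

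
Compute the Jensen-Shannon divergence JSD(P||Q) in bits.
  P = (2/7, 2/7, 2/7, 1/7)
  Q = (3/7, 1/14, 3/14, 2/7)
0.0812 bits

Jensen-Shannon divergence is:
JSD(P||Q) = 0.5 × D_KL(P||M) + 0.5 × D_KL(Q||M)
where M = 0.5 × (P + Q) is the mixture distribution.

M = 0.5 × (2/7, 2/7, 2/7, 1/7) + 0.5 × (3/7, 1/14, 3/14, 2/7) = (5/14, 5/28, 1/4, 3/14)

D_KL(P||M) = 0.0732 bits
D_KL(Q||M) = 0.0892 bits

JSD(P||Q) = 0.5 × 0.0732 + 0.5 × 0.0892 = 0.0812 bits

Unlike KL divergence, JSD is symmetric and bounded: 0 ≤ JSD ≤ log(2).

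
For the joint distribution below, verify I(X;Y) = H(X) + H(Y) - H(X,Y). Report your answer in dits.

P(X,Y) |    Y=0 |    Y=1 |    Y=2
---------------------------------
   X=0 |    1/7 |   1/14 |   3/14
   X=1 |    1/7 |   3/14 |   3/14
I(X;Y) = 0.0118 dits

Mutual information has multiple equivalent forms:
- I(X;Y) = H(X) - H(X|Y)
- I(X;Y) = H(Y) - H(Y|X)
- I(X;Y) = H(X) + H(Y) - H(X,Y)

Computing all quantities:
H(X) = 0.2966, H(Y) = 0.4686, H(X,Y) = 0.7534
H(X|Y) = 0.2848, H(Y|X) = 0.4568

Verification:
H(X) - H(X|Y) = 0.2966 - 0.2848 = 0.0118
H(Y) - H(Y|X) = 0.4686 - 0.4568 = 0.0118
H(X) + H(Y) - H(X,Y) = 0.2966 + 0.4686 - 0.7534 = 0.0118

All forms give I(X;Y) = 0.0118 dits. ✓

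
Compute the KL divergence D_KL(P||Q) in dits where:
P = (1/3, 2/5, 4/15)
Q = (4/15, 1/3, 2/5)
0.0170 dits

KL divergence: D_KL(P||Q) = Σ p(x) log(p(x)/q(x))

Computing term by term:
  x=0: 1/3 × log_10[(1/3)/(4/15)] = 1/3 × 0.0969 = 0.0323
  x=1: 2/5 × log_10[(2/5)/(1/3)] = 2/5 × 0.0792 = 0.0317
  x=2: 4/15 × log_10[(4/15)/(2/5)] = 4/15 × -0.1761 = -0.0470

D_KL(P||Q) = 0.0170 dits

Note: KL divergence is always non-negative and equals 0 iff P = Q.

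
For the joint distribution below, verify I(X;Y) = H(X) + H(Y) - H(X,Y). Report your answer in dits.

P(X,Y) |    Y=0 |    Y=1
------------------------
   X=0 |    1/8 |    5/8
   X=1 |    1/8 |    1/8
I(X;Y) = 0.0222 dits

Mutual information has multiple equivalent forms:
- I(X;Y) = H(X) - H(X|Y)
- I(X;Y) = H(Y) - H(Y|X)
- I(X;Y) = H(X) + H(Y) - H(X,Y)

Computing all quantities:
H(X) = 0.2442, H(Y) = 0.2442, H(X,Y) = 0.4662
H(X|Y) = 0.2220, H(Y|X) = 0.2220

Verification:
H(X) - H(X|Y) = 0.2442 - 0.2220 = 0.0222
H(Y) - H(Y|X) = 0.2442 - 0.2220 = 0.0222
H(X) + H(Y) - H(X,Y) = 0.2442 + 0.2442 - 0.4662 = 0.0222

All forms give I(X;Y) = 0.0222 dits. ✓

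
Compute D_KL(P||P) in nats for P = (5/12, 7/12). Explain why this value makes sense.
0.0000 nats

KL divergence satisfies the Gibbs inequality: D_KL(P||Q) ≥ 0 for all distributions P, Q.

D_KL(P||Q) = Σ p(x) log(p(x)/q(x))
Each term is p(x) × log_e(p(x)/p(x)) = p(x) × log_e(1) = 0, so the sum is 0.
D_KL(P||Q) = 0.0000 nats

When P = Q, the KL divergence is exactly 0, as there is no 'divergence' between identical distributions.

This non-negativity is a fundamental property: relative entropy cannot be negative because it measures how different Q is from P.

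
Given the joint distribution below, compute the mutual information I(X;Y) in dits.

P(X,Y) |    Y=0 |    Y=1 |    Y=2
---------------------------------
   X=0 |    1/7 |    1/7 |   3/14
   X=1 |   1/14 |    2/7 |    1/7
0.0189 dits

Mutual information: I(X;Y) = H(X) + H(Y) - H(X,Y)

Marginals:
P(X) = (1/2, 1/2), H(X) = 0.3010 dits
P(Y) = (3/14, 3/7, 5/14), H(Y) = 0.4608 dits

Joint entropy: H(X,Y) = 0.7429 dits

I(X;Y) = 0.3010 + 0.4608 - 0.7429 = 0.0189 dits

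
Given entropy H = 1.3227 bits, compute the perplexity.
2.5013

Perplexity is 2^H (or exp(H) for natural log).

H = 1.3227 bits
Perplexity = 2^1.3227 = 2.5013

Interpretation: The model's uncertainty is equivalent to choosing uniformly among 2.5 options.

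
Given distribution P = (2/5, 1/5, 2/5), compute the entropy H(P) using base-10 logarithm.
0.4581 dits

Shannon entropy is H(X) = -Σ p(x) log p(x).

For P = (2/5, 1/5, 2/5):
H = -2/5 × log_10(2/5) -1/5 × log_10(1/5) -2/5 × log_10(2/5)
H = 0.4581 dits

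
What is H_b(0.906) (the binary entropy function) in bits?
0.4497 bits

The binary entropy function is:
H(p) = -p log(p) - (1-p) log(1-p)

H(0.906) = -0.906 × log_2(0.906) - 0.094 × log_2(0.094)
H(0.906) = 0.4497 bits

Note: Binary entropy is maximized at p=0.5 (H=1 bit) and minimized at p=0 or p=1 (H=0).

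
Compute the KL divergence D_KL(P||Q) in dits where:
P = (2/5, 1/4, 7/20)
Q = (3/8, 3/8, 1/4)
0.0183 dits

KL divergence: D_KL(P||Q) = Σ p(x) log(p(x)/q(x))

Computing term by term:
  x=0: 2/5 × log_10[(2/5)/(3/8)] = 2/5 × 0.0280 = 0.0112
  x=1: 1/4 × log_10[(1/4)/(3/8)] = 1/4 × -0.1761 = -0.0440
  x=2: 7/20 × log_10[(7/20)/(1/4)] = 7/20 × 0.1461 = 0.0511

D_KL(P||Q) = 0.0183 dits

Note: KL divergence is always non-negative and equals 0 iff P = Q.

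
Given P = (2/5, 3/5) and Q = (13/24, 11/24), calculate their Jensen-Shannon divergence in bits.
0.0146 bits

Jensen-Shannon divergence is:
JSD(P||Q) = 0.5 × D_KL(P||M) + 0.5 × D_KL(Q||M)
where M = 0.5 × (P + Q) is the mixture distribution.

M = 0.5 × (2/5, 3/5) + 0.5 × (13/24, 11/24) = (0.470833, 0.529167)

D_KL(P||M) = 0.0147 bits
D_KL(Q||M) = 0.0145 bits

JSD(P||Q) = 0.5 × 0.0147 + 0.5 × 0.0145 = 0.0146 bits

Unlike KL divergence, JSD is symmetric and bounded: 0 ≤ JSD ≤ log(2).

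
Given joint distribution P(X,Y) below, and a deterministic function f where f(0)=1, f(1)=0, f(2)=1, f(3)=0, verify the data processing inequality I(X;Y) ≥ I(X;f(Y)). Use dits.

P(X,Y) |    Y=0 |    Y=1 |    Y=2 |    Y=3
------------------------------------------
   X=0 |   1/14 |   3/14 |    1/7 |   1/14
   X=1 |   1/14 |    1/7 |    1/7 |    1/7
I(X;Y) = 0.0084, I(X;f(Y)) = 0.0000, inequality holds: 0.0084 ≥ 0.0000

Data Processing Inequality: For any Markov chain X → Y → Z, we have I(X;Y) ≥ I(X;Z).

Here Z = f(Y) is a deterministic function of Y, forming X → Y → Z.

Original I(X;Y) = 0.0084 dits

After applying f:
P(X,Z) where Z=f(Y):
- P(X,Z=0) = P(X,Y=1) + P(X,Y=3)
- P(X,Z=1) = P(X,Y=0) + P(X,Y=2)

I(X;Z) = I(X;f(Y)) = 0.0000 dits

Verification: 0.0084 ≥ 0.0000 ✓

Information cannot be created by processing; the function f can only lose information about X.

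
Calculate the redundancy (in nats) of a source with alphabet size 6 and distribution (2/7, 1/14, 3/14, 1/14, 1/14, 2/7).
0.1803 nats

Redundancy measures how far a source is from maximum entropy:
R = H_max - H(X)

Maximum entropy for 6 symbols: H_max = log_e(6) = 1.7918 nats
Actual entropy: H(X) = 1.6115 nats
Redundancy: R = 1.7918 - 1.6115 = 0.1803 nats

This redundancy represents potential for compression: the source could be compressed by 0.1803 nats per symbol.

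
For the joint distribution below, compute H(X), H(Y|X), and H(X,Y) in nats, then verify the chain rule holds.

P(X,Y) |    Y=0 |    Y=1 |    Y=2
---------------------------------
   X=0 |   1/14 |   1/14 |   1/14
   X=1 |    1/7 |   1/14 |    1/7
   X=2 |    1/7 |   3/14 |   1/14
H(X,Y) = 2.1066, H(X) = 1.0609, H(Y|X) = 1.0456 (all in nats)

Chain rule: H(X,Y) = H(X) + H(Y|X)

Left side — joint entropy directly:
H(X,Y) = -Σ p(x,y) log p(x,y) = 2.1066 nats

Right side — compute H(Y|X) from the conditional distributions:
P(X) = (3/14, 5/14, 3/7), so H(X) = 1.0609 nats
H(Y|X) = Σ_x P(X=x) · H(Y|X=x):
  P(Y|X=0) = (1/3, 1/3, 1/3), H(Y|X=0) = 1.0986, weight P(X=0) = 3/14
  P(Y|X=1) = (2/5, 1/5, 2/5), H(Y|X=1) = 1.0549, weight P(X=1) = 5/14
  P(Y|X=2) = (1/3, 1/2, 1/6), H(Y|X=2) = 1.0114, weight P(X=2) = 3/7
H(Y|X) = 1.0456 nats

H(X) + H(Y|X) = 1.0609 + 1.0456 = 2.1066 nats

Both sides equal 2.1066 nats. ✓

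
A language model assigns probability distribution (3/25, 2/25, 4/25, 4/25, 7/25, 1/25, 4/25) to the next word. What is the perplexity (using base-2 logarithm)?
6.1800

Perplexity is 2^H (or exp(H) for natural log).

First, H = -Σ p log p = 2.6276 bits
Perplexity = 2^2.6276 = 6.1800

Interpretation: The model's uncertainty is equivalent to choosing uniformly among 6.2 options.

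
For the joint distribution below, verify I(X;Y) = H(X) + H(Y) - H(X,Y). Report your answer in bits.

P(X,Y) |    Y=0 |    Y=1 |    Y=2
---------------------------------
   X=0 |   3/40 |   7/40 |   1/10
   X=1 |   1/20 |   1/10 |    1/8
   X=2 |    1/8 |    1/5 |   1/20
I(X;Y) = 0.0640 bits

Mutual information has multiple equivalent forms:
- I(X;Y) = H(X) - H(X|Y)
- I(X;Y) = H(Y) - H(Y|X)
- I(X;Y) = H(X) + H(Y) - H(X,Y)

Computing all quantities:
H(X) = 1.5729, H(Y) = 1.5223, H(X,Y) = 3.0313
H(X|Y) = 1.5089, H(Y|X) = 1.4584

Verification:
H(X) - H(X|Y) = 1.5729 - 1.5089 = 0.0640
H(Y) - H(Y|X) = 1.5223 - 1.4584 = 0.0640
H(X) + H(Y) - H(X,Y) = 1.5729 + 1.5223 - 3.0313 = 0.0640

All forms give I(X;Y) = 0.0640 bits. ✓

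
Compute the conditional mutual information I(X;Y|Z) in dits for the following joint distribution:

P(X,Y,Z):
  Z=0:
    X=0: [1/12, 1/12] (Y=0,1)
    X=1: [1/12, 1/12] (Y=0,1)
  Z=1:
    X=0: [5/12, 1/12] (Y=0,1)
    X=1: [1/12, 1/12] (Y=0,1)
0.0148 dits

Conditional mutual information: I(X;Y|Z) = H(X|Z) + H(Y|Z) - H(X,Y|Z)

H(Z) = 0.2764
H(X,Z) = 0.5396 → H(X|Z) = 0.2632
H(Y,Z) = 0.5396 → H(Y|Z) = 0.2632
H(X,Y,Z) = 0.7879 → H(X,Y|Z) = 0.5115

I(X;Y|Z) = 0.2632 + 0.2632 - 0.5115 = 0.0148 dits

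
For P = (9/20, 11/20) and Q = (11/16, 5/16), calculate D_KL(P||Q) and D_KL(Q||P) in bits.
D_KL(P||Q) = 0.1734, D_KL(Q||P) = 0.1655

KL divergence is not symmetric: D_KL(P||Q) ≠ D_KL(Q||P) in general.

D_KL(P||Q) = 0.1734 bits
D_KL(Q||P) = 0.1655 bits

No, they are not equal!

This asymmetry is why KL divergence is not a true distance metric.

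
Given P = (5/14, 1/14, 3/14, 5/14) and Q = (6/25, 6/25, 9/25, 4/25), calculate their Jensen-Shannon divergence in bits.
0.0844 bits

Jensen-Shannon divergence is:
JSD(P||Q) = 0.5 × D_KL(P||M) + 0.5 × D_KL(Q||M)
where M = 0.5 × (P + Q) is the mixture distribution.

M = 0.5 × (5/14, 1/14, 3/14, 5/14) + 0.5 × (6/25, 6/25, 9/25, 4/25) = (0.298571, 0.155714, 0.287143, 0.258571)

D_KL(P||M) = 0.0879 bits
D_KL(Q||M) = 0.0808 bits

JSD(P||Q) = 0.5 × 0.0879 + 0.5 × 0.0808 = 0.0844 bits

Unlike KL divergence, JSD is symmetric and bounded: 0 ≤ JSD ≤ log(2).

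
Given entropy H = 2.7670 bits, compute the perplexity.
6.8069

Perplexity is 2^H (or exp(H) for natural log).

H = 2.7670 bits
Perplexity = 2^2.7670 = 6.8069

Interpretation: The model's uncertainty is equivalent to choosing uniformly among 6.8 options.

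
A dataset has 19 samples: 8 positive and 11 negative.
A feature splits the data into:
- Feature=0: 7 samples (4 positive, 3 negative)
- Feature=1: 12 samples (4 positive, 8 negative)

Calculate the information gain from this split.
0.0390 bits

Information Gain = H(Y) - H(Y|Feature)

Before split:
P(positive) = 8/19 = 0.4211
H(Y) = 0.9819 bits

After split:
Feature=0: H = 0.9852 bits (weight = 7/19)
Feature=1: H = 0.9183 bits (weight = 12/19)
H(Y|Feature) = (7/19)×0.9852 + (12/19)×0.9183 = 0.9430 bits

Information Gain = 0.9819 - 0.9430 = 0.0390 bits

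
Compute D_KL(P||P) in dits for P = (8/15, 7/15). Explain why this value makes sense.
0.0000 dits

KL divergence satisfies the Gibbs inequality: D_KL(P||Q) ≥ 0 for all distributions P, Q.

D_KL(P||Q) = Σ p(x) log(p(x)/q(x))
Each term is p(x) × log_10(p(x)/p(x)) = p(x) × log_10(1) = 0, so the sum is 0.
D_KL(P||Q) = 0.0000 dits

When P = Q, the KL divergence is exactly 0, as there is no 'divergence' between identical distributions.

This non-negativity is a fundamental property: relative entropy cannot be negative because it measures how different Q is from P.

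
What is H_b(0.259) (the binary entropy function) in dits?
0.2484 dits

The binary entropy function is:
H(p) = -p log(p) - (1-p) log(1-p)

H(0.259) = -0.259 × log_10(0.259) - 0.741 × log_10(0.741)
H(0.259) = 0.2484 dits

Note: Binary entropy is maximized at p=0.5 (H=1 bit) and minimized at p=0 or p=1 (H=0).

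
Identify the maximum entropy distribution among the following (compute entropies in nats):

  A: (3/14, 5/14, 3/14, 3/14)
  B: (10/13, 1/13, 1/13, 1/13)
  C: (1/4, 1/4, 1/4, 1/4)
C

For a discrete distribution over n outcomes, entropy is maximized by the uniform distribution.

Computing entropies:
H(A) = 1.3580 nats
H(B) = 0.7937 nats
H(C) = 1.3863 nats

The uniform distribution (where all probabilities equal 1/4) achieves the maximum entropy of log_e(4) = 1.3863 nats.

Distribution C has the highest entropy.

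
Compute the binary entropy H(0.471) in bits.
0.9976 bits

The binary entropy function is:
H(p) = -p log(p) - (1-p) log(1-p)

H(0.471) = -0.471 × log_2(0.471) - 0.529 × log_2(0.529)
H(0.471) = 0.9976 bits

Note: Binary entropy is maximized at p=0.5 (H=1 bit) and minimized at p=0 or p=1 (H=0).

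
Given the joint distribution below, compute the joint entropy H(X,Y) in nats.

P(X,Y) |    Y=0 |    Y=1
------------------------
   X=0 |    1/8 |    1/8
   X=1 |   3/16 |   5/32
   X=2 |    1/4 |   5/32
1.7604 nats

Joint entropy is H(X,Y) = -Σ_{x,y} p(x,y) log p(x,y).

Summing over all non-zero entries:
H(X,Y) = -[1/8·log_e(1/8) + 1/8·log_e(1/8) + 3/16·log_e(3/16) + 5/32·log_e(5/32) + 1/4·log_e(1/4) + 5/32·log_e(5/32)]
H(X,Y) = 1.7604 nats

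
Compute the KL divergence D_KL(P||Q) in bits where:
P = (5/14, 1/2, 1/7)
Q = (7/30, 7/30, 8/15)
0.4976 bits

KL divergence: D_KL(P||Q) = Σ p(x) log(p(x)/q(x))

Computing term by term:
  x=0: 5/14 × log_2[(5/14)/(7/30)] = 5/14 × 0.6141 = 0.2193
  x=1: 1/2 × log_2[(1/2)/(7/30)] = 1/2 × 1.0995 = 0.5498
  x=2: 1/7 × log_2[(1/7)/(8/15)] = 1/7 × -1.9005 = -0.2715

D_KL(P||Q) = 0.4976 bits

Note: KL divergence is always non-negative and equals 0 iff P = Q.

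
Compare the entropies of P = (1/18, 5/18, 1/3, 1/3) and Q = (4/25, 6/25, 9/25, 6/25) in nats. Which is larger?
Q

Computing entropies in nats:
H(P) = 1.2488
H(Q) = 1.3460

Distribution Q has higher entropy.

Intuition: The distribution closer to uniform (more spread out) has higher entropy.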